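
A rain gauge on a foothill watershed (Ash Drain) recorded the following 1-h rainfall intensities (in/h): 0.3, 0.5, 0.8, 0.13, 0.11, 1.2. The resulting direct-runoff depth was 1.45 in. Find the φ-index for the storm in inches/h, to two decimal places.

Only the 3 blocks with intensity above φ contribute runoff: 0.5, 0.8, 1.2 in/h.
Σ(I−φ)·Δt = d  ⇒  (0.5+0.8+1.2 − 3φ)·1 = 1.45
φ = (2.500 − 1.45/1) / 3 = 0.35 in/h.

φ ≈ 0.35 in/h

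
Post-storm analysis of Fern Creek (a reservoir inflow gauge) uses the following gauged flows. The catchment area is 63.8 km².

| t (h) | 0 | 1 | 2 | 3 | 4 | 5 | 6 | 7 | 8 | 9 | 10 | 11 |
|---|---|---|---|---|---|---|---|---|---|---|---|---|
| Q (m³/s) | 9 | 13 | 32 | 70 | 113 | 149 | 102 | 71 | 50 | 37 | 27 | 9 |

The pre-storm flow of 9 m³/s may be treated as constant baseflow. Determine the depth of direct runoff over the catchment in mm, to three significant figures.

d ≈ 32.4 mm

Direct runoff: 0.0, 4.0, 23.0, 61.0, 104.0, 140.0, 93.0, 62.0, 41.0, 28.0, 18.0, 0.0 m³/s; ΣQ_DR = 574.0 m³/s.
V = ΣQ_DR · Δt = 574.0 × 3600 s = 2.066 × 10^6 m³.
Over A = 63.8 km², depth = V / A = 32.4 mm.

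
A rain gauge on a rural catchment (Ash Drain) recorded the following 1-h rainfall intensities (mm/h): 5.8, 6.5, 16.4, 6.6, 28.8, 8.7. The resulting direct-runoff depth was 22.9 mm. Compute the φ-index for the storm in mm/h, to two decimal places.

Only the 2 blocks with intensity above φ contribute runoff: 16.4, 28.8 mm/h.
Σ(I−φ)·Δt = d  ⇒  (16.4+28.8 − 2φ)·1 = 22.9
φ = (45.20 − 22.9/1) / 2 = 11.15 mm/h.

φ ≈ 11.15 mm/h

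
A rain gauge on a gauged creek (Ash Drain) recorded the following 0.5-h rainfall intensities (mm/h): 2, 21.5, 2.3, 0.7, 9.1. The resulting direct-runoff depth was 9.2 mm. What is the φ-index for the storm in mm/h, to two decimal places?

φ ≈ 6.10 mm/h

Only the 2 blocks with intensity above φ contribute runoff: 21.5, 9.1 mm/h.
Σ(I−φ)·Δt = d  ⇒  (21.5+9.1 − 2φ)·0.5 = 9.2
φ = (30.60 − 9.2/0.5) / 2 = 6.10 mm/h.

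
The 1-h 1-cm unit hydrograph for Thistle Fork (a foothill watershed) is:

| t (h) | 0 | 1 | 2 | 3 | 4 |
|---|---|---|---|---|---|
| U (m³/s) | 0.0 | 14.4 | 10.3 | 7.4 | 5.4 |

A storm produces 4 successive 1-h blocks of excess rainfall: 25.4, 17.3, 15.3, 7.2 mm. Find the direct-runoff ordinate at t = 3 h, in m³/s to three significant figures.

Q ≈ 58.6 m³/s

By discrete convolution, Q_j = Σ (P_i / 10 mm) · U_{j−i}.
At t = 3 h (j=3): Q = (25.4/10)·7.4 + (17.3/10)·10.3 + (15.3/10)·14.4 + (7.2/10)·0.0 = 58.6 m³/s.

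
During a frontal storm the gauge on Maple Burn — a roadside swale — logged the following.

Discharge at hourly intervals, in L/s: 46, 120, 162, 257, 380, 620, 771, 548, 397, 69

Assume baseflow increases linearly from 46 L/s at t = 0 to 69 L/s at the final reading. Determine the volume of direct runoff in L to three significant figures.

Direct-runoff ordinates (Q − Q_b): 0.00, 71.44, 110.89, 203.33, 323.78, 561.22, 709.67, 484.11, 330.56, 0.00 L/s.
ΣQ_DR = 2795 L/s.
With Δt = 1 h = 3600 s, V = ΣQ_DR · Δt = 2795 × 3600 = 1.01 × 10^7 L.

V ≈ 1.01 × 10^7 L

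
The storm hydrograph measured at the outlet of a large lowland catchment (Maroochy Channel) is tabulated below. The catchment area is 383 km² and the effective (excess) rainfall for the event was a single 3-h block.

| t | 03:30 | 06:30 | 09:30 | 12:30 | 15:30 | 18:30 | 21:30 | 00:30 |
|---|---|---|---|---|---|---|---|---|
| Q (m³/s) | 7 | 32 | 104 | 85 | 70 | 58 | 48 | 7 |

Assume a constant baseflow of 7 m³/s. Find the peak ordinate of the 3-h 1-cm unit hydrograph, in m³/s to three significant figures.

U_p ≈ 96.9 m³/s

Direct runoff: 0.0, 25.0, 97.0, 78.0, 63.0, 51.0, 41.0, 0.0 m³/s; ΣQ_DR = 355.0 m³/s, peak = 97.0 m³/s.
Runoff depth d = ΣQ_DR·Δt / A = 355.0 × 10800 / (383 km²) = 10.01 mm.
The 1-cm UH is the DRH scaled by (10 mm)/d, so U_p = 97.0 × 10/10.01 = 96.9 m³/s.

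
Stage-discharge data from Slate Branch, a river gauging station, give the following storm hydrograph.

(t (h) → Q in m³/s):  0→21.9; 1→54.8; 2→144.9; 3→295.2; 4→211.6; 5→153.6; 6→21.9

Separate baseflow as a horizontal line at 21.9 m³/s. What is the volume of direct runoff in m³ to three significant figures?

V ≈ 2.70 × 10^6 m³

Direct-runoff ordinates (Q − Q_b): 0.0, 32.9, 123.0, 273.3, 189.7, 131.7, 0.0 m³/s.
ΣQ_DR = 750.6 m³/s.
With Δt = 1 h = 3600 s, V = ΣQ_DR · Δt = 750.6 × 3600 = 2.70 × 10^6 m³.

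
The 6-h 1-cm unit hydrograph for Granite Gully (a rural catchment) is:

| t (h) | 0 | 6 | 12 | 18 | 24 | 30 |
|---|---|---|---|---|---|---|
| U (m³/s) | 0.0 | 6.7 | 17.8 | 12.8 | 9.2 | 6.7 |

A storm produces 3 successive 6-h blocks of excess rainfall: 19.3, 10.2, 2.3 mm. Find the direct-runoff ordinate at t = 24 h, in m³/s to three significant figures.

Q ≈ 34.9 m³/s

By discrete convolution, Q_j = Σ (P_i / 10 mm) · U_{j−i}.
At t = 24 h (j=4): Q = (19.3/10)·9.2 + (10.2/10)·12.8 + (2.3/10)·17.8 = 34.9 m³/s.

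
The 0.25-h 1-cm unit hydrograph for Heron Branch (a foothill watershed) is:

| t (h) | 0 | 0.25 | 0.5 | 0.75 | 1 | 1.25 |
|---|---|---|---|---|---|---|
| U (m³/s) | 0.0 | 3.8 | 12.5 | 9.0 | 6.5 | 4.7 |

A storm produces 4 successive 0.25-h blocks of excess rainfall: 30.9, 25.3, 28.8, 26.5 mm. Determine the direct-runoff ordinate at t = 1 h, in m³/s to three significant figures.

By discrete convolution, Q_j = Σ (P_i / 10 mm) · U_{j−i}.
At t = 1 h (j=4): Q = (30.9/10)·6.5 + (25.3/10)·9.0 + (28.8/10)·12.5 + (26.5/10)·3.8 = 88.9 m³/s.

Q ≈ 88.9 m³/s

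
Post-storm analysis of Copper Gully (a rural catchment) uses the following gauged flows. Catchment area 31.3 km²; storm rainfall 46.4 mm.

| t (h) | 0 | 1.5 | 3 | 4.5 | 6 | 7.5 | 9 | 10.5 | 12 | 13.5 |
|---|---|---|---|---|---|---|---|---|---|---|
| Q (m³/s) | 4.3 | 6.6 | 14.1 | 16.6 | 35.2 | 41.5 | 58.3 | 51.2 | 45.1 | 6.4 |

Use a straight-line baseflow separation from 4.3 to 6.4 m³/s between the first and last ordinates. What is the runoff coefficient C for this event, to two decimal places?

C ≈ 0.84

ΣQ_DR = 225.8 m³/s; V = ΣQ_DR·Δt = 1.219 × 10^6 m³.
Runoff depth d = V / A = 38.96 mm.
C = d / P = 38.96 / 46.4 = 0.84.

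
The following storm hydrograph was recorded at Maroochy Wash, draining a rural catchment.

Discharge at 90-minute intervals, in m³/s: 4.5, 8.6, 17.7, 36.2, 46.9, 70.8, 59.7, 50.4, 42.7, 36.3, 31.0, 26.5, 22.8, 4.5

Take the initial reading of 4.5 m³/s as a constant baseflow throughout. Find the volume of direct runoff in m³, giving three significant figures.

Direct-runoff ordinates (Q − Q_b): 0.0, 4.1, 13.2, 31.7, 42.4, 66.3, 55.2, 45.9, 38.2, 31.8, 26.5, 22.0, 18.3, 0.0 m³/s.
ΣQ_DR = 395.6 m³/s.
With Δt = 1.5 h = 5400 s, V = ΣQ_DR · Δt = 395.6 × 5400 = 2.14 × 10^6 m³.

V ≈ 2.14 × 10^6 m³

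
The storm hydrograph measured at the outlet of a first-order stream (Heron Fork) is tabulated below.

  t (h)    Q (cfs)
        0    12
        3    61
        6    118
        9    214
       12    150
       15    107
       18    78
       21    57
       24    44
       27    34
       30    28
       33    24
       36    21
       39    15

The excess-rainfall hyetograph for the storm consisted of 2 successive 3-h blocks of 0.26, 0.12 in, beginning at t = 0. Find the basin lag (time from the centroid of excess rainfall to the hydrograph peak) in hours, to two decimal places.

Centroid of excess rainfall: t_c = Σ P_i·t̄_i / ΣP_i = 2.4474 h (block centres at 1.5, 4.5 h).
Hydrograph peak occurs at t = 9 h, so basin lag t_L = 9 − 2.4474 = 6.55 h.

t_L ≈ 6.55 h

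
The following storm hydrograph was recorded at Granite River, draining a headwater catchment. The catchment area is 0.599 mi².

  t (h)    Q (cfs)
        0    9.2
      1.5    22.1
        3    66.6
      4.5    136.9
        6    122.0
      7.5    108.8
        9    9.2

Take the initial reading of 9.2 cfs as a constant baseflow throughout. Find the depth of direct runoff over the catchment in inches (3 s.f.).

Direct runoff: 0.0, 12.9, 57.4, 127.7, 112.8, 99.6, 0.0 cfs; ΣQ_DR = 410.4 cfs.
V = ΣQ_DR · Δt = 410.4 × 5400 s = 2.216 × 10^6 ft³.
Over A = 0.599 mi², depth = V / A = 1.59 in.

d ≈ 1.59 in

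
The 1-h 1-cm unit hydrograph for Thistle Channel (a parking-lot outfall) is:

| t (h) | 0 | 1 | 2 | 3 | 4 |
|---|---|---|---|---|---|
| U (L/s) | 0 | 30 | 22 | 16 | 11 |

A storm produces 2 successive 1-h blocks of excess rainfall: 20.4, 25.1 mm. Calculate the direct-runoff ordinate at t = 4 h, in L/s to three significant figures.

Q ≈ 62.6 L/s

By discrete convolution, Q_j = Σ (P_i / 10 mm) · U_{j−i}.
At t = 4 h (j=4): Q = (20.4/10)·11 + (25.1/10)·16 = 62.6 L/s.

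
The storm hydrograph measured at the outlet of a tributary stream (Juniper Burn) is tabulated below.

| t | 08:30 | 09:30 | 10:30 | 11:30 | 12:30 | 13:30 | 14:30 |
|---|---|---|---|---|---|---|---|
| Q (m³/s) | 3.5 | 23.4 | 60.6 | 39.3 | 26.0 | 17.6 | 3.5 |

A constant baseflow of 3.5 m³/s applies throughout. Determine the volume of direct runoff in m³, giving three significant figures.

Direct-runoff ordinates (Q − Q_b): 0.0, 19.9, 57.1, 35.8, 22.5, 14.1, 0.0 m³/s.
ΣQ_DR = 149.4 m³/s.
With Δt = 1 h = 3600 s, V = ΣQ_DR · Δt = 149.4 × 3600 = 5.38 × 10^5 m³.

V ≈ 5.38 × 10^5 m³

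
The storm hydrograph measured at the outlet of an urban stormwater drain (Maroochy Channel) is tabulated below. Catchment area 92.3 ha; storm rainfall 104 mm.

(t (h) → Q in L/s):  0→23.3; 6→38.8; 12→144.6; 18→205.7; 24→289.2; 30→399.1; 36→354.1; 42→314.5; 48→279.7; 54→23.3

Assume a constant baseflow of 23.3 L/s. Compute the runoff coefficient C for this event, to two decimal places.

ΣQ_DR = 1839 L/s; V = ΣQ_DR·Δt = 3.973 × 10^7 L.
Runoff depth d = V / A = 43.04 mm.
C = d / P = 43.04 / 104 = 0.41.

C ≈ 0.41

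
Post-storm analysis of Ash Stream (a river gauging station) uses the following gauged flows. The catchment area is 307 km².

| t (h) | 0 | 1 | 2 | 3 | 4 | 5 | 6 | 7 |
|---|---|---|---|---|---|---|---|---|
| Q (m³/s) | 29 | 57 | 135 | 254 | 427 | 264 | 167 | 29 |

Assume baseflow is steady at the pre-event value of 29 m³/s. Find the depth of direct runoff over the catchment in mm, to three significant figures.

d ≈ 13.3 mm

Direct runoff: 0.0, 28.0, 106.0, 225.0, 398.0, 235.0, 138.0, 0.0 m³/s; ΣQ_DR = 1130 m³/s.
V = ΣQ_DR · Δt = 1130 × 3600 s = 4.068 × 10^6 m³.
Over A = 307 km², depth = V / A = 13.3 mm.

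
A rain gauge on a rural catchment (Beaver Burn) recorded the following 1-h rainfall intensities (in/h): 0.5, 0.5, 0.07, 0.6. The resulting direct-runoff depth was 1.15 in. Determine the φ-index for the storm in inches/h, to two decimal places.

φ ≈ 0.15 in/h

Only the 3 blocks with intensity above φ contribute runoff: 0.5, 0.5, 0.6 in/h.
Σ(I−φ)·Δt = d  ⇒  (0.5+0.5+0.6 − 3φ)·1 = 1.15
φ = (1.600 − 1.15/1) / 3 = 0.15 in/h.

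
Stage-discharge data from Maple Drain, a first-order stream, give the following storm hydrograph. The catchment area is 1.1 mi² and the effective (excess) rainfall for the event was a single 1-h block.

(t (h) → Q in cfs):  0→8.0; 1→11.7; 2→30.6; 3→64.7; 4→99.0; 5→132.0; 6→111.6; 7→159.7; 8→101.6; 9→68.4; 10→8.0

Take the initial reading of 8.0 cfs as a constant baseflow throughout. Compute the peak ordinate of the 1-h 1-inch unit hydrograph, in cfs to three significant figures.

Direct runoff: 0.0, 3.7, 22.6, 56.7, 91.0, 124.0, 103.6, 151.7, 93.6, 60.4, 0.0 cfs; ΣQ_DR = 707.3 cfs, peak = 151.7 cfs.
Runoff depth d = ΣQ_DR·Δt / A = 707.3 × 3600 / (1.1 mi²) = 0.9964 in.
The 1-inch UH is the DRH scaled by (1 in)/d, so U_p = 151.7 × 1/0.9964 = 152 cfs.

U_p ≈ 152 cfs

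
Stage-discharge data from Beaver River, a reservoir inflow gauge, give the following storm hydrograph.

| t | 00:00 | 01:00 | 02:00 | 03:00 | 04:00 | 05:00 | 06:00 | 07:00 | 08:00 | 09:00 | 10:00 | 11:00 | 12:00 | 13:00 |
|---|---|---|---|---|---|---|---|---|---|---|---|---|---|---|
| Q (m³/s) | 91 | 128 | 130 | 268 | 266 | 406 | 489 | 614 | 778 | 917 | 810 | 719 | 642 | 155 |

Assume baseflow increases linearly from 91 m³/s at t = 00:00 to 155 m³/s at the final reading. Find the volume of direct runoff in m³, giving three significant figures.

Direct-runoff ordinates (Q − Q_b): 0.00, 32.08, 29.15, 162.23, 155.31, 290.38, 368.46, 488.54, 647.62, 781.69, 669.77, 573.85, 491.92, 0.00 m³/s.
ΣQ_DR = 4691 m³/s.
With Δt = 1 h = 3600 s, V = ΣQ_DR · Δt = 4691 × 3600 = 1.69 × 10^7 m³.

V ≈ 1.69 × 10^7 m³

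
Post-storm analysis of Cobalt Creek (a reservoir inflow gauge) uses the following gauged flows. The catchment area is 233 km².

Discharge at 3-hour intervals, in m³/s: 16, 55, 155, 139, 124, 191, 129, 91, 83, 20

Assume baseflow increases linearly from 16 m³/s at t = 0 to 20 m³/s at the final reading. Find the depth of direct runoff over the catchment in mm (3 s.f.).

d ≈ 38.1 mm

Direct runoff: 0.00, 38.56, 138.11, 121.67, 106.22, 172.78, 110.33, 71.89, 63.44, 0.00 m³/s; ΣQ_DR = 823.0 m³/s.
V = ΣQ_DR · Δt = 823.0 × 10800 s = 8.888 × 10^6 m³.
Over A = 233 km², depth = V / A = 38.1 mm.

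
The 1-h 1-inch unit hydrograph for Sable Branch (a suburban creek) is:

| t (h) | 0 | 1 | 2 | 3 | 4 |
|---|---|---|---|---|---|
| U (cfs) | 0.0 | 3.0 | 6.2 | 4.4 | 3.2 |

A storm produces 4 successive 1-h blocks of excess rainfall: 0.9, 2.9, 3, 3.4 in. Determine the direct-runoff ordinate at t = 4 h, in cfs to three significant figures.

By discrete convolution, Q_j = Σ (P_i / 1 in) · U_{j−i}.
At t = 4 h (j=4): Q = (0.9/1)·3.2 + (2.9/1)·4.4 + (3/1)·6.2 + (3.4/1)·3.0 = 44.4 cfs.

Q ≈ 44.4 cfs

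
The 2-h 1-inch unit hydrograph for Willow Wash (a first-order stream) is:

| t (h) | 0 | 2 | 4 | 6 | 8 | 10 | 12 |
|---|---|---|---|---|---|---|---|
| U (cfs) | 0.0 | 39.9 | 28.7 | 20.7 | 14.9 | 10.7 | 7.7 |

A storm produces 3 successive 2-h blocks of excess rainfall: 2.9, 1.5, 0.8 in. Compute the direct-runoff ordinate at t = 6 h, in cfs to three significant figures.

Q ≈ 135 cfs

By discrete convolution, Q_j = Σ (P_i / 1 in) · U_{j−i}.
At t = 6 h (j=3): Q = (2.9/1)·20.7 + (1.5/1)·28.7 + (0.8/1)·39.9 = 135 cfs.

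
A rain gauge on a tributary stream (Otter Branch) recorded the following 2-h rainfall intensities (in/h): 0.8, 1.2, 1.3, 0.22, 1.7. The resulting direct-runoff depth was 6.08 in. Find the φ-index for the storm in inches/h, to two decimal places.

φ ≈ 0.49 in/h

Only the 4 blocks with intensity above φ contribute runoff: 0.8, 1.2, 1.3, 1.7 in/h.
Σ(I−φ)·Δt = d  ⇒  (0.8+1.2+1.3+1.7 − 4φ)·2 = 6.08
φ = (5.000 − 6.08/2) / 4 = 0.49 in/h.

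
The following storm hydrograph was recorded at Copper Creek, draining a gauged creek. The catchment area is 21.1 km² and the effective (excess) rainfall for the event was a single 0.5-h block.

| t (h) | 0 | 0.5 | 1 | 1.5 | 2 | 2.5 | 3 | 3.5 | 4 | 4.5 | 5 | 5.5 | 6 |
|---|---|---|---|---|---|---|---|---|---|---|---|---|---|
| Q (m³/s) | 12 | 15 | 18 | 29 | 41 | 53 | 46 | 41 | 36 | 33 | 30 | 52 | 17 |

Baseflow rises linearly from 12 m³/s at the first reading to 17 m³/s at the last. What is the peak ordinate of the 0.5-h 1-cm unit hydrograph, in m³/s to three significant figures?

U_p ≈ 19.5 m³/s

Direct runoff: 0.00, 2.58, 5.17, 15.75, 27.33, 38.92, 31.50, 26.08, 20.67, 17.25, 13.83, 35.42, 0.00 m³/s; ΣQ_DR = 234.5 m³/s, peak = 38.92 m³/s.
Runoff depth d = ΣQ_DR·Δt / A = 234.5 × 1800 / (21.1 km²) = 20.00 mm.
The 1-cm UH is the DRH scaled by (10 mm)/d, so U_p = 38.92 × 10/20.00 = 19.5 m³/s.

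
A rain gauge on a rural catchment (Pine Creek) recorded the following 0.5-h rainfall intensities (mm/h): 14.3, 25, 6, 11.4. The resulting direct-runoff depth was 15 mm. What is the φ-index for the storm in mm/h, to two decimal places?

Only the 3 blocks with intensity above φ contribute runoff: 14.3, 25, 11.4 mm/h.
Σ(I−φ)·Δt = d  ⇒  (14.3+25+11.4 − 3φ)·0.5 = 15
φ = (50.70 − 15/0.5) / 3 = 6.90 mm/h.

φ ≈ 6.90 mm/h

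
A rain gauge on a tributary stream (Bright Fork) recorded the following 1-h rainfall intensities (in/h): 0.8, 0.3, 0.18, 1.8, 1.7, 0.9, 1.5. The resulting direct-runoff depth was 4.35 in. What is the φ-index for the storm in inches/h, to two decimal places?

Only the 5 blocks with intensity above φ contribute runoff: 0.8, 1.8, 1.7, 0.9, 1.5 in/h.
Σ(I−φ)·Δt = d  ⇒  (0.8+1.8+1.7+0.9+1.5 − 5φ)·1 = 4.35
φ = (6.700 − 4.35/1) / 5 = 0.47 in/h.

φ ≈ 0.47 in/h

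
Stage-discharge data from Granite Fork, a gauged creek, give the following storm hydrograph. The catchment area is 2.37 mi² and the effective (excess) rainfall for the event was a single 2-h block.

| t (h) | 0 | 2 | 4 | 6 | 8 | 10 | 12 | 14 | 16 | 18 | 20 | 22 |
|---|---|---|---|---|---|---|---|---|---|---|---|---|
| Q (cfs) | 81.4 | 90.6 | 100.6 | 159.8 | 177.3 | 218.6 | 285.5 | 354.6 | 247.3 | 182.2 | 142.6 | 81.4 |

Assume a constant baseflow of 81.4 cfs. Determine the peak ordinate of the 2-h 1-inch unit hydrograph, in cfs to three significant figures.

U_p ≈ 182 cfs

Direct runoff: 0.0, 9.2, 19.2, 78.4, 95.9, 137.2, 204.1, 273.2, 165.9, 100.8, 61.2, 0.0 cfs; ΣQ_DR = 1145 cfs, peak = 273.2 cfs.
Runoff depth d = ΣQ_DR·Δt / A = 1145 × 7200 / (2.37 mi²) = 1.497 in.
The 1-inch UH is the DRH scaled by (1 in)/d, so U_p = 273.2 × 1/1.497 = 182 cfs.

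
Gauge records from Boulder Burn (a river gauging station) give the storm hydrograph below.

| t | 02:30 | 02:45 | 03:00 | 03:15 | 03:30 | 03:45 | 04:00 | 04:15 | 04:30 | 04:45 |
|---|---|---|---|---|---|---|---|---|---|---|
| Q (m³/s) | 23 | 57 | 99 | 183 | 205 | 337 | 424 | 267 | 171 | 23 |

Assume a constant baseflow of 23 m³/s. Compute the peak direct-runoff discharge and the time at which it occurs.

Q_p = 401.0 m³/s at t = 04:00

Subtracting baseflow gives direct-runoff ordinates: 0.0, 34.0, 76.0, 160.0, 182.0, 314.0, 401.0, 244.0, 148.0, 0.0 m³/s.
The maximum is 401.0 m³/s, occurring at the reading for t = 04:00.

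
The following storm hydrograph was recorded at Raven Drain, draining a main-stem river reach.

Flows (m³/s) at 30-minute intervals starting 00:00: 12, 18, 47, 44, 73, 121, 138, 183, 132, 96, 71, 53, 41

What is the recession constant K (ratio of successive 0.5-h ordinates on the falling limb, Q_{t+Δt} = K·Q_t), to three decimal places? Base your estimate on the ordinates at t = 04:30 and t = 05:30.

Using the recession-limb readings at t = 04:30 and t = 05:30: Q falls from 96 to 53 m³/s over 2 intervals.
K = (Q₂/Q₁)^(1/2) = (53/96)^(1/2) = 0.743.

K ≈ 0.743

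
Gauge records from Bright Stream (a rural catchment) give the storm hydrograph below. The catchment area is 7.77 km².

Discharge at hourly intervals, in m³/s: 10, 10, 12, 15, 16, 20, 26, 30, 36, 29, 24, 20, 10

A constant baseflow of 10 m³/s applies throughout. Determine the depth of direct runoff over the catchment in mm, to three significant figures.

Direct runoff: 0.0, 0.0, 2.0, 5.0, 6.0, 10.0, 16.0, 20.0, 26.0, 19.0, 14.0, 10.0, 0.0 m³/s; ΣQ_DR = 128.0 m³/s.
V = ΣQ_DR · Δt = 128.0 × 3600 s = 4.608 × 10^5 m³.
Over A = 7.77 km², depth = V / A = 59.3 mm.

d ≈ 59.3 mm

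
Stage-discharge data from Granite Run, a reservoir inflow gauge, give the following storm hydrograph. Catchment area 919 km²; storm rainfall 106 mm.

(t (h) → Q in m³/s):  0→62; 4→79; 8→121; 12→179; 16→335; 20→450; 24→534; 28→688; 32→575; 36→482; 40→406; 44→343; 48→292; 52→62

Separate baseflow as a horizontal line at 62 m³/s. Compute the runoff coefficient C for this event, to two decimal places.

ΣQ_DR = 3740 m³/s; V = ΣQ_DR·Δt = 5.386 × 10^7 m³.
Runoff depth d = V / A = 58.60 mm.
C = d / P = 58.60 / 106 = 0.55.

C ≈ 0.55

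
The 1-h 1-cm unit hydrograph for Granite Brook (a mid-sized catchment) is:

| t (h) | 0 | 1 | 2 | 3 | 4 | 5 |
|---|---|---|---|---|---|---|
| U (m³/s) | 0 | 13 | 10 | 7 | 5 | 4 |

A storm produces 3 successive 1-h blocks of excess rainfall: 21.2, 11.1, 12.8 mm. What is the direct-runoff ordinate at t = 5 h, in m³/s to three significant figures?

By discrete convolution, Q_j = Σ (P_i / 10 mm) · U_{j−i}.
At t = 5 h (j=5): Q = (21.2/10)·4 + (11.1/10)·5 + (12.8/10)·7 = 23.0 m³/s.

Q ≈ 23.0 m³/s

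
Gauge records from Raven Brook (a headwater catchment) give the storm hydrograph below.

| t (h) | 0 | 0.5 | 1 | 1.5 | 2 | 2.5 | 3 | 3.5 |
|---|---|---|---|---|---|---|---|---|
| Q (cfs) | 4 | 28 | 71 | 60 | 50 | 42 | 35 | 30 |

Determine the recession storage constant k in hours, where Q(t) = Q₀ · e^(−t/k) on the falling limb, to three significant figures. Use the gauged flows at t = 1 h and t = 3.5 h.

On the falling limb, Q drops from 71 to 30 cfs between t = 1 h and t = 3.5 h (Δt = 2.5 h).
k = −Δt / ln(Q₂/Q₁) = −2.5 / ln(30/71) = 2.90 h.

k ≈ 2.90 h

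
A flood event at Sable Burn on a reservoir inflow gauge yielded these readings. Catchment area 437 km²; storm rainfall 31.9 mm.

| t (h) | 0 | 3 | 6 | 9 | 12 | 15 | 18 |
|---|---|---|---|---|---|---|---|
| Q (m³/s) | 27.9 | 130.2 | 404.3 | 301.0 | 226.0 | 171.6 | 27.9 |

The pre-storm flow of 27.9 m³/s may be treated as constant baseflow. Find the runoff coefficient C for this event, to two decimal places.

ΣQ_DR = 1094 m³/s; V = ΣQ_DR·Δt = 1.181 × 10^7 m³.
Runoff depth d = V / A = 27.03 mm.
C = d / P = 27.03 / 31.9 = 0.85.

C ≈ 0.85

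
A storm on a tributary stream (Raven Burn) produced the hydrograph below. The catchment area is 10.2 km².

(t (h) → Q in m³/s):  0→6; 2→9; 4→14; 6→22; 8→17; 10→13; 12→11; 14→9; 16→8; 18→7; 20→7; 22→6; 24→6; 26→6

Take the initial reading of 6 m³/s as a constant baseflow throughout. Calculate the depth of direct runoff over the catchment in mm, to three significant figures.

d ≈ 40.2 mm

Direct runoff: 0.0, 3.0, 8.0, 16.0, 11.0, 7.0, 5.0, 3.0, 2.0, 1.0, 1.0, 0.0, 0.0, 0.0 m³/s; ΣQ_DR = 57.00 m³/s.
V = ΣQ_DR · Δt = 57.00 × 7200 s = 4.104 × 10^5 m³.
Over A = 10.2 km², depth = V / A = 40.2 mm.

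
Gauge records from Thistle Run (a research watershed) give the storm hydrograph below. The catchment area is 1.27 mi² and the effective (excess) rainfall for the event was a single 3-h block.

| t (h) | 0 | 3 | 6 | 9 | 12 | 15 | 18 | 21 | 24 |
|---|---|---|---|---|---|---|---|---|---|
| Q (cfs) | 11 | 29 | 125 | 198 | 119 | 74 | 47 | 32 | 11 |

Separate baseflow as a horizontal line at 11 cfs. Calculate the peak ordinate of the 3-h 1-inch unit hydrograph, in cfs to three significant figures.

Direct runoff: 0.0, 18.0, 114.0, 187.0, 108.0, 63.0, 36.0, 21.0, 0.0 cfs; ΣQ_DR = 547.0 cfs, peak = 187.0 cfs.
Runoff depth d = ΣQ_DR·Δt / A = 547.0 × 10800 / (1.27 mi²) = 2.002 in.
The 1-inch UH is the DRH scaled by (1 in)/d, so U_p = 187.0 × 1/2.002 = 93.4 cfs.

U_p ≈ 93.4 cfs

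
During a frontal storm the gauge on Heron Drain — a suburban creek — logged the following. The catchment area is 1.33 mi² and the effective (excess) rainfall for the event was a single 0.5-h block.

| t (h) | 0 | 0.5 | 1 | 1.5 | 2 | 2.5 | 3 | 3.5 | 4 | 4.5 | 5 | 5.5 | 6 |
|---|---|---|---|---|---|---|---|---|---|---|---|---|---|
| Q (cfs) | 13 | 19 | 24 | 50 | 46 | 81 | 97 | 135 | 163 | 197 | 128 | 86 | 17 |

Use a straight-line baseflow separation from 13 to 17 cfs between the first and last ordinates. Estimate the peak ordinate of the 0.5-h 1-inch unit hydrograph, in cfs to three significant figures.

Direct runoff: 0.00, 5.67, 10.33, 36.00, 31.67, 66.33, 82.00, 119.67, 147.33, 181.00, 111.67, 69.33, 0.00 cfs; ΣQ_DR = 861.0 cfs, peak = 181.00 cfs.
Runoff depth d = ΣQ_DR·Δt / A = 861.0 × 1800 / (1.33 mi²) = 0.5016 in.
The 1-inch UH is the DRH scaled by (1 in)/d, so U_p = 181.00 × 1/0.5016 = 361 cfs.

U_p ≈ 361 cfs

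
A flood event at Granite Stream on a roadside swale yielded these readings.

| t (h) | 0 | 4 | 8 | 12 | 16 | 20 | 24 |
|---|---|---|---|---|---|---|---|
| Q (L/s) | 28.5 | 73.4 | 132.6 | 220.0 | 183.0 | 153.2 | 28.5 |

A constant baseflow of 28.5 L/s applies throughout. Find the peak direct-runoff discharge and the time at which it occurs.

Subtracting baseflow gives direct-runoff ordinates: 0.0, 44.9, 104.1, 191.5, 154.5, 124.7, 0.0 L/s.
The maximum is 191.5 L/s, occurring at the reading for t = 12 h.

Q_p = 191.5 L/s at t = 12 h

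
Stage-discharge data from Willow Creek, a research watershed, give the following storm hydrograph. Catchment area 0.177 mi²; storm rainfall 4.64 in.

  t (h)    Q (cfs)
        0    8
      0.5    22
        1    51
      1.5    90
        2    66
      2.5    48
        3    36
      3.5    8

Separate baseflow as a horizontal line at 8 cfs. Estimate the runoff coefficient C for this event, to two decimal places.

ΣQ_DR = 265.0 cfs; V = ΣQ_DR·Δt = 4.770 × 10^5 ft³.
Runoff depth d = V / A = 1.160 in.
C = d / P = 1.160 / 4.64 = 0.25.

C ≈ 0.25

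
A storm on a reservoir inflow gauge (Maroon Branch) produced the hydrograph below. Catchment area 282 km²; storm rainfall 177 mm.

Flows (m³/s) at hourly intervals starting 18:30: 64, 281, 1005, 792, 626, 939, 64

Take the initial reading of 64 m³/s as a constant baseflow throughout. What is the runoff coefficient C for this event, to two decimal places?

ΣQ_DR = 3323 m³/s; V = ΣQ_DR·Δt = 1.196 × 10^7 m³.
Runoff depth d = V / A = 42.42 mm.
C = d / P = 42.42 / 177 = 0.24.

C ≈ 0.24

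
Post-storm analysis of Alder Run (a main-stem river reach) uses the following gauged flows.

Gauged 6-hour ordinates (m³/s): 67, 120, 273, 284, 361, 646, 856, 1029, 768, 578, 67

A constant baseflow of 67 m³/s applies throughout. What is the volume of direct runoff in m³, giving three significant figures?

V ≈ 9.31 × 10^7 m³

Direct-runoff ordinates (Q − Q_b): 0.0, 53.0, 206.0, 217.0, 294.0, 579.0, 789.0, 962.0, 701.0, 511.0, 0.0 m³/s.
ΣQ_DR = 4312 m³/s.
With Δt = 6 h = 21600 s, V = ΣQ_DR · Δt = 4312 × 21600 = 9.31 × 10^7 m³.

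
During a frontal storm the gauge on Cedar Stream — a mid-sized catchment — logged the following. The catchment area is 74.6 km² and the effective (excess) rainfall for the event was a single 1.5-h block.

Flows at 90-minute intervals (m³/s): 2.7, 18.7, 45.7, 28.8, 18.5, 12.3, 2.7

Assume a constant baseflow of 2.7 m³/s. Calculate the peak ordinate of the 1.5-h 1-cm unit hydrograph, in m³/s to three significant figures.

U_p ≈ 53.8 m³/s

Direct runoff: 0.0, 16.0, 43.0, 26.1, 15.8, 9.6, 0.0 m³/s; ΣQ_DR = 110.5 m³/s, peak = 43.0 m³/s.
Runoff depth d = ΣQ_DR·Δt / A = 110.5 × 5400 / (74.6 km²) = 7.999 mm.
The 1-cm UH is the DRH scaled by (10 mm)/d, so U_p = 43.0 × 10/7.999 = 53.8 m³/s.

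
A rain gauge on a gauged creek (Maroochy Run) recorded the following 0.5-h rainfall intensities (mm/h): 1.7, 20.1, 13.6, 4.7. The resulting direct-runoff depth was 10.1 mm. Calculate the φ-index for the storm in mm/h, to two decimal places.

Only the 2 blocks with intensity above φ contribute runoff: 20.1, 13.6 mm/h.
Σ(I−φ)·Δt = d  ⇒  (20.1+13.6 − 2φ)·0.5 = 10.1
φ = (33.70 − 10.1/0.5) / 2 = 6.75 mm/h.

φ ≈ 6.75 mm/h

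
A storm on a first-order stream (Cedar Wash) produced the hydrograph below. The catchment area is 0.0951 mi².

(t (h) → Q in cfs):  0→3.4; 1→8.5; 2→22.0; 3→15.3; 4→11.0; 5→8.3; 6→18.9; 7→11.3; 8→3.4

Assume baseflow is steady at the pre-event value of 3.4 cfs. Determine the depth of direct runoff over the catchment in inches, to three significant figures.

Direct runoff: 0.0, 5.1, 18.6, 11.9, 7.6, 4.9, 15.5, 7.9, 0.0 cfs; ΣQ_DR = 71.50 cfs.
V = ΣQ_DR · Δt = 71.50 × 3600 s = 2.574 × 10^5 ft³.
Over A = 0.0951 mi², depth = V / A = 1.17 in.

d ≈ 1.17 in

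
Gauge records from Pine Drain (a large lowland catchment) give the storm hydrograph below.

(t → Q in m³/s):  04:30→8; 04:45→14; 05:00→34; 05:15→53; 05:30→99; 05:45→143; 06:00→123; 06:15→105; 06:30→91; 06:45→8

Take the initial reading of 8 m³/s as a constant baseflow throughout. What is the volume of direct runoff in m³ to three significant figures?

V ≈ 5.38 × 10^5 m³

Direct-runoff ordinates (Q − Q_b): 0.0, 6.0, 26.0, 45.0, 91.0, 135.0, 115.0, 97.0, 83.0, 0.0 m³/s.
ΣQ_DR = 598.0 m³/s.
With Δt = 0.25 h = 900 s, V = ΣQ_DR · Δt = 598.0 × 900 = 5.38 × 10^5 m³.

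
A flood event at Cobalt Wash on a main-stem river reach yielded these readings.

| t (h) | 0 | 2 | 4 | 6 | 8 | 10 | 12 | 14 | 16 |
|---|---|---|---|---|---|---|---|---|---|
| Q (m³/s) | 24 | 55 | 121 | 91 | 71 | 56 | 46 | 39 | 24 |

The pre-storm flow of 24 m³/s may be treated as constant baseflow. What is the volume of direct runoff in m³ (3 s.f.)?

Direct-runoff ordinates (Q − Q_b): 0.0, 31.0, 97.0, 67.0, 47.0, 32.0, 22.0, 15.0, 0.0 m³/s.
ΣQ_DR = 311.0 m³/s.
With Δt = 2 h = 7200 s, V = ΣQ_DR · Δt = 311.0 × 7200 = 2.24 × 10^6 m³.

V ≈ 2.24 × 10^6 m³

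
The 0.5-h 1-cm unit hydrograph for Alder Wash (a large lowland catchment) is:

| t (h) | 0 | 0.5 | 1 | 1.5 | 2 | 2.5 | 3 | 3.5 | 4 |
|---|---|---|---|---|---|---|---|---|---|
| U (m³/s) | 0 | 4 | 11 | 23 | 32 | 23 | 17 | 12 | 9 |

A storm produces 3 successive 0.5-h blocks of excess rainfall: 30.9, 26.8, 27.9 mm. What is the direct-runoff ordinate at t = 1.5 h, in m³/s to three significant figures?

By discrete convolution, Q_j = Σ (P_i / 10 mm) · U_{j−i}.
At t = 1.5 h (j=3): Q = (30.9/10)·23 + (26.8/10)·11 + (27.9/10)·4 = 112 m³/s.

Q ≈ 112 m³/s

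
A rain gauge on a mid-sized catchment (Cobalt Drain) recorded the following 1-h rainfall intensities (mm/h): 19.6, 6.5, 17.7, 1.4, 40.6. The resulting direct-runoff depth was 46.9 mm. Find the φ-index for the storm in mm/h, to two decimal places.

φ ≈ 10.33 mm/h

Only the 3 blocks with intensity above φ contribute runoff: 19.6, 17.7, 40.6 mm/h.
Σ(I−φ)·Δt = d  ⇒  (19.6+17.7+40.6 − 3φ)·1 = 46.9
φ = (77.90 − 46.9/1) / 3 = 10.33 mm/h.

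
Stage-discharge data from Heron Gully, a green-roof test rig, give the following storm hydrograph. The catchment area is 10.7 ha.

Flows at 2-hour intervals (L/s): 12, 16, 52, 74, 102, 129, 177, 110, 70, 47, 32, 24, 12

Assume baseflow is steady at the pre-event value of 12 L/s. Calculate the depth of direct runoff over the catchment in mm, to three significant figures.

d ≈ 47.2 mm

Direct runoff: 0.0, 4.0, 40.0, 62.0, 90.0, 117.0, 165.0, 98.0, 58.0, 35.0, 20.0, 12.0, 0.0 L/s; ΣQ_DR = 701.0 L/s.
V = ΣQ_DR · Δt = 701.0 × 7200 s = 5.047 × 10^6 L.
Over A = 10.7 ha, depth = V / A = 47.2 mm.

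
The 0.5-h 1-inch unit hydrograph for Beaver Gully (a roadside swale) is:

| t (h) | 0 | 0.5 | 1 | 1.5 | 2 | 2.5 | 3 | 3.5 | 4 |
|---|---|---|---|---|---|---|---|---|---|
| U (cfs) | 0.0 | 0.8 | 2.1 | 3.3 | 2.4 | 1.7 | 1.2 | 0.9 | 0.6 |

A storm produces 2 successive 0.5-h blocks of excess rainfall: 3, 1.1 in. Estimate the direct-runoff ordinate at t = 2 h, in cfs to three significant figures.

Q ≈ 10.8 cfs

By discrete convolution, Q_j = Σ (P_i / 1 in) · U_{j−i}.
At t = 2 h (j=4): Q = (3/1)·2.4 + (1.1/1)·3.3 = 10.8 cfs.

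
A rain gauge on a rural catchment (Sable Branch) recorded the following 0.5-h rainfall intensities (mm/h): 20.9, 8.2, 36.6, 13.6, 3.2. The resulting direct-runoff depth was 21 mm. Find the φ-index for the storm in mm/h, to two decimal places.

φ ≈ 9.70 mm/h

Only the 3 blocks with intensity above φ contribute runoff: 20.9, 36.6, 13.6 mm/h.
Σ(I−φ)·Δt = d  ⇒  (20.9+36.6+13.6 − 3φ)·0.5 = 21
φ = (71.10 − 21/0.5) / 3 = 9.70 mm/h.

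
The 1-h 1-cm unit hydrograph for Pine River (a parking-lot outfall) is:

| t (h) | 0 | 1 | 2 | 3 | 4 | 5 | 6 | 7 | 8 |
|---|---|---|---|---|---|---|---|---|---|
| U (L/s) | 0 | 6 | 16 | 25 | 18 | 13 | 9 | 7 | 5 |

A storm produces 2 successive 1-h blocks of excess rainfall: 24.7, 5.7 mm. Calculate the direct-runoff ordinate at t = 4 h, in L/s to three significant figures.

By discrete convolution, Q_j = Σ (P_i / 10 mm) · U_{j−i}.
At t = 4 h (j=4): Q = (24.7/10)·18 + (5.7/10)·25 = 58.7 L/s.

Q ≈ 58.7 L/s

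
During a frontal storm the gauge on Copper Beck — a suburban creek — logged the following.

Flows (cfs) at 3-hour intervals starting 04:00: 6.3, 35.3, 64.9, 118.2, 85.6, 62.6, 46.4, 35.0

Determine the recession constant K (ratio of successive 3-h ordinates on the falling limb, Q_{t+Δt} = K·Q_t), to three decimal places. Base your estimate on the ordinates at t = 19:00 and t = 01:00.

Using the recession-limb readings at t = 19:00 and t = 01:00: Q falls from 62.6 to 35.0 cfs over 2 intervals.
K = (Q₂/Q₁)^(1/2) = (35.0/62.6)^(1/2) = 0.748.

K ≈ 0.748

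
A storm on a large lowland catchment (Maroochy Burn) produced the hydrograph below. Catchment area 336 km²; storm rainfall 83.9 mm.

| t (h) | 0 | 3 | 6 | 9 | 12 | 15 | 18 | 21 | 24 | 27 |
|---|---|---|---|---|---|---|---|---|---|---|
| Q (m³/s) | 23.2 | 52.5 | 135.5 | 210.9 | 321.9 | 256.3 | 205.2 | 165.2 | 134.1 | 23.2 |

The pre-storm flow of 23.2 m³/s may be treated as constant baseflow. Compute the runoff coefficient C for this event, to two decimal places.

ΣQ_DR = 1296 m³/s; V = ΣQ_DR·Δt = 1.400 × 10^7 m³.
Runoff depth d = V / A = 41.66 mm.
C = d / P = 41.66 / 83.9 = 0.50.

C ≈ 0.50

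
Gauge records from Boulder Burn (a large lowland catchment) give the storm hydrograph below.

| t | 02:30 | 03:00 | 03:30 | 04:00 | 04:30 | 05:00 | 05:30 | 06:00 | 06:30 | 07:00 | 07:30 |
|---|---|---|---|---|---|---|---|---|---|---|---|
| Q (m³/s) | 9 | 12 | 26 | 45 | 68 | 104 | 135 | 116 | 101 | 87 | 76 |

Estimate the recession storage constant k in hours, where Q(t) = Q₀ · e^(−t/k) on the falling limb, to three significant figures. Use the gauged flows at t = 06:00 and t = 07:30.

On the falling limb, Q drops from 116 to 76 m³/s between t = 06:00 and t = 07:30 (Δt = 1.5 h).
k = −Δt / ln(Q₂/Q₁) = −1.5 / ln(76/116) = 3.55 h.

k ≈ 3.55 h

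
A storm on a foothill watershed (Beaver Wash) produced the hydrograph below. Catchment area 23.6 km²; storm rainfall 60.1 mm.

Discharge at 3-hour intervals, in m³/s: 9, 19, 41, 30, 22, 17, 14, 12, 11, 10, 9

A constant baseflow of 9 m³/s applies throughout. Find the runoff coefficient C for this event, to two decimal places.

C ≈ 0.72

ΣQ_DR = 95.00 m³/s; V = ΣQ_DR·Δt = 1.026 × 10^6 m³.
Runoff depth d = V / A = 43.47 mm.
C = d / P = 43.47 / 60.1 = 0.72.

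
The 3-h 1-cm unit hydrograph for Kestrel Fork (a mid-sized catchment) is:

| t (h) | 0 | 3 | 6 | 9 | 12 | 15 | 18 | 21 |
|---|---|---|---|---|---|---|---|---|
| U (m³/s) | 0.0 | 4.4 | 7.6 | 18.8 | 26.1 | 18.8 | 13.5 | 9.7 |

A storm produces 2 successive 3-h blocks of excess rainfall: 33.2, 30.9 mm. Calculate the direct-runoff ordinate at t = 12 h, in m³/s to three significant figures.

By discrete convolution, Q_j = Σ (P_i / 10 mm) · U_{j−i}.
At t = 12 h (j=4): Q = (33.2/10)·26.1 + (30.9/10)·18.8 = 145 m³/s.

Q ≈ 145 m³/s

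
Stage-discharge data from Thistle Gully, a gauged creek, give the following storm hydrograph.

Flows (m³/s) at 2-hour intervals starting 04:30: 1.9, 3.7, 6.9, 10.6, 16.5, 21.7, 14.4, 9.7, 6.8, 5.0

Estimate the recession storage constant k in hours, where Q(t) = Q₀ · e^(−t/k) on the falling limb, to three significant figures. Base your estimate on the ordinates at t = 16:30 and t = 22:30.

On the falling limb, Q drops from 14.4 to 5.0 m³/s between t = 16:30 and t = 22:30 (Δt = 6 h).
k = −Δt / ln(Q₂/Q₁) = −6 / ln(5.0/14.4) = 5.67 h.

k ≈ 5.67 h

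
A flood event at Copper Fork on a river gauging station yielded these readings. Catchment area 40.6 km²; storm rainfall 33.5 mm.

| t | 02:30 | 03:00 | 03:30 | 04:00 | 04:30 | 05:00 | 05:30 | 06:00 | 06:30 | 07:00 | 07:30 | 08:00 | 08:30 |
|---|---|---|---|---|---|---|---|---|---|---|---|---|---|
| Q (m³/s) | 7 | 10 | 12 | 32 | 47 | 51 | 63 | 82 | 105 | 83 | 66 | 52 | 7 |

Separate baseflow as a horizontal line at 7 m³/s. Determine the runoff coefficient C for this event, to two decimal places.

ΣQ_DR = 526.0 m³/s; V = ΣQ_DR·Δt = 9.468 × 10^5 m³.
Runoff depth d = V / A = 23.32 mm.
C = d / P = 23.32 / 33.5 = 0.70.

C ≈ 0.70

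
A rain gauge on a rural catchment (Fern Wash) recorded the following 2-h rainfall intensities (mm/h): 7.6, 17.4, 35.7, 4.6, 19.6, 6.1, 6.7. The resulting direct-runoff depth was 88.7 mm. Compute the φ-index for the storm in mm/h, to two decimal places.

φ ≈ 9.45 mm/h

Only the 3 blocks with intensity above φ contribute runoff: 17.4, 35.7, 19.6 mm/h.
Σ(I−φ)·Δt = d  ⇒  (17.4+35.7+19.6 − 3φ)·2 = 88.7
φ = (72.70 − 88.7/2) / 3 = 9.45 mm/h.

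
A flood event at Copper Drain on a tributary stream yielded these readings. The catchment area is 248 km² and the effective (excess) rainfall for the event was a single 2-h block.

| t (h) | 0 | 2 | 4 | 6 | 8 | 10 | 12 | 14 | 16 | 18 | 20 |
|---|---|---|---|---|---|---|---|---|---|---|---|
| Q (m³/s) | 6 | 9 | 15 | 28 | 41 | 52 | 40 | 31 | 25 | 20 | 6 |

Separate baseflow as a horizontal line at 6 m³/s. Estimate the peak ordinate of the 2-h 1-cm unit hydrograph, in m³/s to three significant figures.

U_p ≈ 76.5 m³/s

Direct runoff: 0.0, 3.0, 9.0, 22.0, 35.0, 46.0, 34.0, 25.0, 19.0, 14.0, 0.0 m³/s; ΣQ_DR = 207.0 m³/s, peak = 46.0 m³/s.
Runoff depth d = ΣQ_DR·Δt / A = 207.0 × 7200 / (248 km²) = 6.010 mm.
The 1-cm UH is the DRH scaled by (10 mm)/d, so U_p = 46.0 × 10/6.010 = 76.5 m³/s.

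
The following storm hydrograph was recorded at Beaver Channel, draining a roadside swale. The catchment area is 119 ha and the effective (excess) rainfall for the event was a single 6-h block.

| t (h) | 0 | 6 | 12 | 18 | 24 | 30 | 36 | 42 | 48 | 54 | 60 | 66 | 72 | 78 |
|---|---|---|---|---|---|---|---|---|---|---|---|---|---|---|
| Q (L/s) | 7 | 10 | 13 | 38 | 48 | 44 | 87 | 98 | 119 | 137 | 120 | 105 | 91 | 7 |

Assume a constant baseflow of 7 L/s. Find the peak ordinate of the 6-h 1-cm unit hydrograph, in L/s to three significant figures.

Direct runoff: 0.0, 3.0, 6.0, 31.0, 41.0, 37.0, 80.0, 91.0, 112.0, 130.0, 113.0, 98.0, 84.0, 0.0 L/s; ΣQ_DR = 826.0 L/s, peak = 130.0 L/s.
Runoff depth d = ΣQ_DR·Δt / A = 826.0 × 21600 / (119 ha) = 14.99 mm.
The 1-cm UH is the DRH scaled by (10 mm)/d, so U_p = 130.0 × 10/14.99 = 86.7 L/s.

U_p ≈ 86.7 L/s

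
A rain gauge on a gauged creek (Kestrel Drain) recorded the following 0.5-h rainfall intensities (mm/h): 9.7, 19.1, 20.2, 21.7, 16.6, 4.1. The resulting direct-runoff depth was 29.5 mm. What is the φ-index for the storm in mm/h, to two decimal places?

Only the 5 blocks with intensity above φ contribute runoff: 9.7, 19.1, 20.2, 21.7, 16.6 mm/h.
Σ(I−φ)·Δt = d  ⇒  (9.7+19.1+20.2+21.7+16.6 − 5φ)·0.5 = 29.5
φ = (87.30 − 29.5/0.5) / 5 = 5.66 mm/h.

φ ≈ 5.66 mm/h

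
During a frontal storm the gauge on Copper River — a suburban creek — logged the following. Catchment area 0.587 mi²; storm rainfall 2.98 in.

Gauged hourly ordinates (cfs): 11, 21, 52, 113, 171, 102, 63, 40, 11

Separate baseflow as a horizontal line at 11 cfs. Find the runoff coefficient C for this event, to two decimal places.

C ≈ 0.43

ΣQ_DR = 485.0 cfs; V = ΣQ_DR·Δt = 1.746 × 10^6 ft³.
Runoff depth d = V / A = 1.280 in.
C = d / P = 1.280 / 2.98 = 0.43.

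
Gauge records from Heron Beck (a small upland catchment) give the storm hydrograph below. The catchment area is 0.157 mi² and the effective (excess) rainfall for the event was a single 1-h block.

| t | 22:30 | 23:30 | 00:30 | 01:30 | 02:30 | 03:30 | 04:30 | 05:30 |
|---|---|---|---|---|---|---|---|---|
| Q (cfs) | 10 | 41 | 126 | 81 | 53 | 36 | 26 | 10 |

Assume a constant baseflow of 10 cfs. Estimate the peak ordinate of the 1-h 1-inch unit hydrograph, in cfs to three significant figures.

U_p ≈ 38.8 cfs

Direct runoff: 0.0, 31.0, 116.0, 71.0, 43.0, 26.0, 16.0, 0.0 cfs; ΣQ_DR = 303.0 cfs, peak = 116.0 cfs.
Runoff depth d = ΣQ_DR·Δt / A = 303.0 × 3600 / (0.157 mi²) = 2.991 in.
The 1-inch UH is the DRH scaled by (1 in)/d, so U_p = 116.0 × 1/2.991 = 38.8 cfs.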